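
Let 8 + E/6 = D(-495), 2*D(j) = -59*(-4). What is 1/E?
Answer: 1/660 ≈ 0.0015152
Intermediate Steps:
D(j) = 118 (D(j) = (-59*(-4))/2 = (½)*236 = 118)
E = 660 (E = -48 + 6*118 = -48 + 708 = 660)
1/E = 1/660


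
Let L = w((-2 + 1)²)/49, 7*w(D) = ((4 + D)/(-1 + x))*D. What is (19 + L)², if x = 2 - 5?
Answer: 679279969/1882384 ≈ 360.86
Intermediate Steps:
x = -3
w(D) = D*(-1 - D/4)/7 (w(D) = (((4 + D)/(-1 - 3))*D)/7 = (((4 + D)/(-4))*D)/7 = (((4 + D)*(-¼))*D)/7 = ((-1 - D/4)*D)/7 = (D*(-1 - D/4))/7 = D*(-1 - D/4)/7)
L = -5/1372 (L = -(-2 + 1)²*(4 + (-2 + 1)²)/28/49 = -1/28*(-1)²*(4 + (-1)²)*(1/49) = -1/28*1*(4 + 1)*(1/49) = -1/28*1*5*(1/49) = -5/28*1/49 = -5/1372 ≈ -0.0036443)
(19 + L)² = (19 - 5/1372)² = (26063/1372)² = 679279969/1882384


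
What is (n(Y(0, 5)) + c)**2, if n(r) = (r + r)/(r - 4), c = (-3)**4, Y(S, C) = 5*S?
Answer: 6561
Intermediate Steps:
c = 81
n(r) = 2*r/(-4 + r) (n(r) = (2*r)/(-4 + r) = 2*r/(-4 + r))
(n(Y(0, 5)) + c)**2 = (2*(5*0)/(-4 + 5*0) + 81)**2 = (2*0/(-4 + 0) + 81)**2 = (2*0/(-4) + 81)**2 = (2*0*(-1/4) + 81)**2 = (0 + 81)**2 = 81**2 = 6561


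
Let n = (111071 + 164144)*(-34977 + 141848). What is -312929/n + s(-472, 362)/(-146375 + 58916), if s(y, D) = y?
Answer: 13855332611669/2572388035594635 ≈ 0.0053862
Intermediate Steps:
n = 29412502265 (n = 275215*106871 = 29412502265)
-312929/n + s(-472, 362)/(-146375 + 58916) = -312929/29412502265 - 472/(-146375 + 58916) = -312929*1/29412502265 - 472/(-87459) = -312929/29412502265 - 472*(-1/87459) = -312929/29412502265 + 472/87459 = 13855332611669/2572388035594635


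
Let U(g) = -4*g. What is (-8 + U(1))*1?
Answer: -12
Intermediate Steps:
(-8 + U(1))*1 = (-8 - 4*1)*1 = (-8 - 4)*1 = -12*1 = -12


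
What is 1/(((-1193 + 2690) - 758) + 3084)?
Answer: 1/3823 ≈ 0.00026157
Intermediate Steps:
1/(((-1193 + 2690) - 758) + 3084) = 1/((1497 - 758) + 3084) = 1/(739 + 3084) = 1/3823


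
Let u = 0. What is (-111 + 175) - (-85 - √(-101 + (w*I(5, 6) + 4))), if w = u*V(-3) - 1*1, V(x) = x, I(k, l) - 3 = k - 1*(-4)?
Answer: 149 + I*√109 ≈ 149.0 + 10.44*I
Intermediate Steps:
I(k, l) = 7 + k (I(k, l) = 3 + (k - 1*(-4)) = 3 + (k + 4) = 3 + (4 + k) = 7 + k)
w = -1 (w = 0*(-3) - 1*1 = 0 - 1 = -1)
(-111 + 175) - (-85 - √(-101 + (w*I(5, 6) + 4))) = (-111 + 175) - (-85 - √(-101 + (-(7 + 5) + 4))) = 64 - (-85 - √(-101 + (-1*12 + 4))) = 64 - (-85 - √(-101 + (-12 + 4))) = 64 - (-85 - √(-101 - 8)) = 64 - (-85 - √(-109)) = 64 - (-85 - I*√109) = 64 + (85 + I*√109) = 149 + I*√109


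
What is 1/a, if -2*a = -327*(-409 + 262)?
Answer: -2/48069 ≈ -4.1607e-5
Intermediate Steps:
a = -48069/2 (a = -(-327)*(-409 + 262)/2 = -(-327)*(-147)/2 = -½*48069 = -48069/2 ≈ -24035.)
1/a = 1/(-48069/2) = -2/48069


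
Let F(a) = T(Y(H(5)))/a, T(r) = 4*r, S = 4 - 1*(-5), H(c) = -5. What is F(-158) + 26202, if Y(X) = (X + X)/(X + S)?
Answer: 2069963/79 ≈ 26202.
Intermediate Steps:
S = 9 (S = 4 + 5 = 9)
Y(X) = 2*X/(9 + X) (Y(X) = (X + X)/(X + 9) = (2*X)/(9 + X) = 2*X/(9 + X))
F(a) = -10/a (F(a) = (4*(2*(-5)/(9 - 5)))/a = (4*(2*(-5)/4))/a = (4*(2*(-5)*(¼)))/a = (4*(-5/2))/a = -10/a)
F(-158) + 26202 = -10/(-158) + 26202 = -10*(-1/158) + 26202 = 5/79 + 26202 = 2069963/79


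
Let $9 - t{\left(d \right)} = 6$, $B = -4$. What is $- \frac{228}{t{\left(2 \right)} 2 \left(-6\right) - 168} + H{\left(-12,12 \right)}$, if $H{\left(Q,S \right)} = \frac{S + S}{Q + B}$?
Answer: $- \frac{13}{34} \approx -0.38235$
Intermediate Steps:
$t{\left(d \right)} = 3$ ($t{\left(d \right)} = 9 - 6 = 3$)
$H{\left(Q,S \right)} = \frac{2 S}{-4 + Q}$ ($H{\left(Q,S \right)} = \frac{S + S}{Q - 4} = \frac{2 S}{-4 + Q}$)
$- \frac{228}{t{\left(2 \right)} 2 \left(-6\right) - 168} + H{\left(-12,12 \right)} = - \frac{228}{3 \cdot 2 \left(-6\right) - 168} + 2 \cdot 12 \frac{1}{-4 - 12} = - \frac{228}{6 \left(-6\right) - 168} + 2 \cdot 12 \frac{1}{-16} = - \frac{228}{-36 - 168} + 2 \cdot 12 \left(- \frac{1}{16}\right) = - \frac{228}{-204} - \frac{3}{2} = \left(-228\right) \left(- \frac{1}{204}\right) - \frac{3}{2} = \frac{19}{17} - \frac{3}{2} = - \frac{13}{34}$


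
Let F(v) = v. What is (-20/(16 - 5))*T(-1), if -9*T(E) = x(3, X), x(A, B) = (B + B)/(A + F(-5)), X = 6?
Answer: -40/33 ≈ -1.2121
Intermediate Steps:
x(A, B) = 2*B/(-5 + A) (x(A, B) = (B + B)/(A - 5) = (2*B)/(-5 + A) = 2*B/(-5 + A))
T(E) = ⅔ (T(E) = -2*6/(9*(-5 + 3)) = -2*6/(9*(-2)) = -2*6*(-1)/(9*2) = -⅑*(-6) = ⅔)
(-20/(16 - 5))*T(-1) = -20/(16 - 5)*(⅔) = -20/11*(⅔) = -20*1/11*(⅔) = -20/11*⅔ = -40/33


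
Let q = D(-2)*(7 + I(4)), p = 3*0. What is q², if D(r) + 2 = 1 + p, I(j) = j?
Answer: 121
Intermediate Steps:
p = 0
D(r) = -1 (D(r) = -2 + (1 + 0) = -2 + 1 = -1)
q = -11 (q = -(7 + 4) = -1*11 = -11)
q² = (-11)² = 121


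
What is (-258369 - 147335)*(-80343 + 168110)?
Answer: -35607422968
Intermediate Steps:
(-258369 - 147335)*(-80343 + 168110) = -405704*87767 = -35607422968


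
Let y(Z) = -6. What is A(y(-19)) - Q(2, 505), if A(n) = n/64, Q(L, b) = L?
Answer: -67/32 ≈ -2.0938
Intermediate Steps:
A(n) = n/64 (A(n) = n*(1/64) = n/64)
A(y(-19)) - Q(2, 505) = (1/64)*(-6) - 1*2 = -3/32 - 2 = -67/32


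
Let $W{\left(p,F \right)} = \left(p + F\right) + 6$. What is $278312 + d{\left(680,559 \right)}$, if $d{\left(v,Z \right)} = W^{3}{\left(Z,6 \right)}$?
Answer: $186447723$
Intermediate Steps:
$W{\left(p,F \right)} = 6 + F + p$ ($W{\left(p,F \right)} = \left(F + p\right) + 6 = 6 + F + p$)
$d{\left(v,Z \right)} = \left(12 + Z\right)^{3}$ ($d{\left(v,Z \right)} = \left(6 + 6 + Z\right)^{3} = \left(12 + Z\right)^{3}$)
$278312 + d{\left(680,559 \right)} = 278312 + \left(12 + 559\right)^{3} = 278312 + 571^{3} = 278312 + 186169411 = 186447723$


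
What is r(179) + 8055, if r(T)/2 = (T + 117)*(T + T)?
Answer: 219991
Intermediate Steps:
r(T) = 4*T*(117 + T) (r(T) = 2*((T + 117)*(T + T)) = 2*((117 + T)*(2*T)) = 2*(2*T*(117 + T)) = 4*T*(117 + T))
r(179) + 8055 = 4*179*(117 + 179) + 8055 = 4*179*296 + 8055 = 211936 + 8055 = 219991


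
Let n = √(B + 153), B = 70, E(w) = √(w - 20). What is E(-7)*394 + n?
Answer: √223 + 1182*I*√3 ≈ 14.933 + 2047.3*I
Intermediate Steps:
E(w) = √(-20 + w)
n = √223 (n = √(70 + 153) = √223 ≈ 14.933)
E(-7)*394 + n = √(-20 - 7)*394 + √223 = √(-27)*394 + √223 = (3*I*√3)*394 + √223 = 1182*I*√3 + √223 = √223 + 1182*I*√3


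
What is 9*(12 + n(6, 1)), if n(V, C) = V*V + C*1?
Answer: 441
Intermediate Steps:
n(V, C) = C + V**2 (n(V, C) = V**2 + C = C + V**2)
9*(12 + n(6, 1)) = 9*(12 + (1 + 6**2)) = 9*(12 + (1 + 36)) = 9*(12 + 37) = 9*49 = 441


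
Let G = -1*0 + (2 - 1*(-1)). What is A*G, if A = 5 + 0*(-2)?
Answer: 15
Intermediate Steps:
G = 3 (G = 0 + (2 + 1) = 0 + 3 = 3)
A = 5 (A = 5 + 0 = 5)
A*G = 5*3 = 15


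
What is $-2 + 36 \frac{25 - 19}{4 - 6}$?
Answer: $-110$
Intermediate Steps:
$-2 + 36 \frac{25 - 19}{4 - 6} = -2 + 36 \frac{6}{-2} = -2 + 36 \cdot 6 \left(- \frac{1}{2}\right) = -2 + 36 \left(-3\right) = -2 - 108 = -110$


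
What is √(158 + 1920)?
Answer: √2078 ≈ 45.585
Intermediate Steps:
√(158 + 1920) = √2078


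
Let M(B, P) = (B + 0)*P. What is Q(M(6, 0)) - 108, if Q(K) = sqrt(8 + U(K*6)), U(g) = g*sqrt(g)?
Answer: -108 + 2*sqrt(2) ≈ -105.17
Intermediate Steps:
M(B, P) = B*P
U(g) = g**(3/2)
Q(K) = sqrt(8 + 6*sqrt(6)*K**(3/2)) (Q(K) = sqrt(8 + (K*6)**(3/2)) = sqrt(8 + (6*K)**(3/2)) = sqrt(8 + 6*sqrt(6)*K**(3/2)))
Q(M(6, 0)) - 108 = sqrt(8 + 6*sqrt(6)*(6*0)**(3/2)) - 108 = sqrt(8 + 6*sqrt(6)*0**(3/2)) - 108 = sqrt(8 + 6*sqrt(6)*0) - 108 = sqrt(8 + 0) - 108 = sqrt(8) - 108 = 2*sqrt(2) - 108 = -108 + 2*sqrt(2)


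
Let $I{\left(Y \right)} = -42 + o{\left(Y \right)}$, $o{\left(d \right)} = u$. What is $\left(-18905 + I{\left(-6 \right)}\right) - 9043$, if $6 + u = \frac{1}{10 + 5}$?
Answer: $- \frac{419939}{15} \approx -27996.0$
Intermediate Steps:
$u = - \frac{89}{15}$ ($u = -6 + \frac{1}{10 + 5} = -6 + \frac{1}{15} = - \frac{89}{15} \approx -5.9333$)
$o{\left(d \right)} = - \frac{89}{15}$
$I{\left(Y \right)} = - \frac{719}{15}$ ($I{\left(Y \right)} = -42 - \frac{89}{15} = - \frac{719}{15}$)
$\left(-18905 + I{\left(-6 \right)}\right) - 9043 = \left(-18905 - \frac{719}{15}\right) - 9043 = - \frac{284294}{15} - 9043 = - \frac{419939}{15}$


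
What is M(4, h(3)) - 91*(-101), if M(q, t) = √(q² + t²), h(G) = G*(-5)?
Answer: 9191 + √241 ≈ 9206.5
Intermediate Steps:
h(G) = -5*G
M(4, h(3)) - 91*(-101) = √(4² + (-5*3)²) - 91*(-101) = √(16 + (-15)²) + 9191 = √(16 + 225) + 9191 = √241 + 9191 = 9191 + √241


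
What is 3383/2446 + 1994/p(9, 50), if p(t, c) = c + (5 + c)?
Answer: 5232539/256830 ≈ 20.374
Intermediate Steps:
p(t, c) = 5 + 2*c
3383/2446 + 1994/p(9, 50) = 3383/2446 + 1994/(5 + 2*50) = 3383*(1/2446) + 1994/(5 + 100) = 3383/2446 + 1994/105 = 5232539/256830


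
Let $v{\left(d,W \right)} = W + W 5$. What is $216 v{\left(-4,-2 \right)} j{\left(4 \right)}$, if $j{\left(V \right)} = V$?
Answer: $-10368$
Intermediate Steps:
$v{\left(d,W \right)} = 6 W$ ($v{\left(d,W \right)} = W + 5 W = 6 W$)
$216 v{\left(-4,-2 \right)} j{\left(4 \right)} = 216 \cdot 6 \left(-2\right) 4 = 216 \left(\left(-12\right) 4\right) = 216 \left(-48\right) = -10368$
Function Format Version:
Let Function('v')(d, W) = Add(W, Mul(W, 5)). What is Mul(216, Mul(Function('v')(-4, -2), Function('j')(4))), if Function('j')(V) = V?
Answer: -10368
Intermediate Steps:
Function('v')(d, W) = Mul(6, W) (Function('v')(d, W) = Add(W, Mul(5, W)) = Mul(6, W))
Mul(216, Mul(Function('v')(-4, -2), Function('j')(4))) = Mul(216, Mul(Mul(6, -2), 4)) = Mul(216, Mul(-12, 4)) = Mul(216, -48) = -10368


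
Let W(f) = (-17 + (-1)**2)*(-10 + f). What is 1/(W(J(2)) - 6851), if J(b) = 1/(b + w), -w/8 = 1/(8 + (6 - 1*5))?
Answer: -5/33527 ≈ -0.00014913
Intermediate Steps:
w = -8/9 (w = -8/(8 + (6 - 1*5)) = -8/(8 + (6 - 5)) = -8/(8 + 1) = -8/9 ≈ -0.88889)
J(b) = 1/(-8/9 + b) (J(b) = 1/(b - 8/9) = 1/(-8/9 + b))
W(f) = 160 - 16*f (W(f) = (-17 + 1)*(-10 + f) = -16*(-10 + f) = 160 - 16*f)
1/(W(J(2)) - 6851) = 1/((160 - 144/(-8 + 9*2)) - 6851) = 1/((160 - 144/(-8 + 18)) - 6851) = 1/((160 - 144/10) - 6851) = 1/((160 - 16*9/10) - 6851) = 1/((160 - 72/5) - 6851) = 1/(728/5 - 6851) = 1/(-33527/5) = -5/33527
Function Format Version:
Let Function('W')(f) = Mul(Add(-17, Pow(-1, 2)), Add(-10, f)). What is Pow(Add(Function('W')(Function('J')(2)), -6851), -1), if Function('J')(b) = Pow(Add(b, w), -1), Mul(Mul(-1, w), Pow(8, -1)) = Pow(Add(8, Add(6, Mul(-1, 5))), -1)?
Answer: Rational(-5, 33527) ≈ -0.00014913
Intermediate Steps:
w = Rational(-8, 9) (w = Mul(-8, Pow(Add(8, Add(6, Mul(-1, 5))), -1)) = Mul(-8, Pow(Add(8, Add(6, -5)), -1)) = Mul(-8, Pow(Add(8, 1), -1)) = Mul(-8, Pow(9, -1)) = Mul(-8, Rational(1, 9)) = Rational(-8, 9) ≈ -0.88889)
Function('J')(b) = Pow(Add(Rational(-8, 9), b), -1) (Function('J')(b) = Pow(Add(b, Rational(-8, 9)), -1) = Pow(Add(Rational(-8, 9), b), -1))
Function('W')(f) = Add(160, Mul(-16, f)) (Function('W')(f) = Mul(Add(-17, 1), Add(-10, f)) = Mul(-16, Add(-10, f)) = Add(160, Mul(-16, f)))
Pow(Add(Function('W')(Function('J')(2)), -6851), -1) = Pow(Add(Add(160, Mul(-16, Mul(9, Pow(Add(-8, Mul(9, 2)), -1)))), -6851), -1) = Pow(Add(Add(160, Mul(-16, Mul(9, Pow(Add(-8, 18), -1)))), -6851), -1) = Pow(Add(Add(160, Mul(-16, Mul(9, Pow(10, -1)))), -6851), -1) = Pow(Add(Add(160, Mul(-16, Mul(9, Rational(1, 10)))), -6851), -1) = Pow(Add(Add(160, Mul(-16, Rational(9, 10))), -6851), -1) = Pow(Add(Add(160, Rational(-72, 5)), -6851), -1) = Pow(Add(Rational(728, 5), -6851), -1) = Pow(Rational(-33527, 5), -1) = Rational(-5, 33527)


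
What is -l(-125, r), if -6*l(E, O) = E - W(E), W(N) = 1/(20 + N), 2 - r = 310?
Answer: -6562/315 ≈ -20.832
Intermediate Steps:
r = -308 (r = 2 - 1*310 = 2 - 310 = -308)
l(E, O) = -E/6 + 1/(6*(20 + E)) (l(E, O) = -(E - 1/(20 + E))/6 = -E/6 + 1/(6*(20 + E)))
-l(-125, r) = -(1 - 1*(-125)*(20 - 125))/(6*(20 - 125)) = -(1 - 1*(-125)*(-105))/(6*(-105)) = -(-1)*(1 - 13125)/(6*105) = -(-1)*(-13124)/(6*105) = -1*6562/315 = -6562/315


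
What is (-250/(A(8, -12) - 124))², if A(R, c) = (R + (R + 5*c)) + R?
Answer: 625/256 ≈ 2.4414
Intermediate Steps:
A(R, c) = 3*R + 5*c (A(R, c) = (2*R + 5*c) + R = 3*R + 5*c)
(-250/(A(8, -12) - 124))² = (-250/((3*8 + 5*(-12)) - 124))² = (-250/((24 - 60) - 124))² = (-250/(-36 - 124))² = (-250/(-160))² = (-250*(-1/160))² = (25/16)² = 625/256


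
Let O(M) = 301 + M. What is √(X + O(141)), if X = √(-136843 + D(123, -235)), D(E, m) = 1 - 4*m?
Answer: √(442 + I*√135902) ≈ 22.556 + 8.1718*I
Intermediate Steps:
X = I*√135902 (X = √(-136843 + (1 - 4*(-235))) = √(-136843 + (1 + 940)) = √(-136843 + 941) = √(-135902) = I*√135902 ≈ 368.65*I)
√(X + O(141)) = √(I*√135902 + (301 + 141)) = √(I*√135902 + 442) = √(442 + I*√135902)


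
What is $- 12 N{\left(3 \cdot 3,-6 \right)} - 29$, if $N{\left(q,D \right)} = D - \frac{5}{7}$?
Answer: $\frac{361}{7} \approx 51.571$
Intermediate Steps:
$N{\left(q,D \right)} = - \frac{5}{7} + D$ ($N{\left(q,D \right)} = D - \frac{5}{7} = - \frac{5}{7} + D$)
$- 12 N{\left(3 \cdot 3,-6 \right)} - 29 = - 12 \left(- \frac{5}{7} - 6\right) - 29 = \left(-12\right) \left(- \frac{47}{7}\right) - 29 = \frac{564}{7} - 29 = \frac{361}{7}$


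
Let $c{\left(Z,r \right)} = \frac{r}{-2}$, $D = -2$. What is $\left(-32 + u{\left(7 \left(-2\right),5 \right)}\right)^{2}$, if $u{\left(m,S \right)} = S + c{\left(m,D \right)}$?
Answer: $676$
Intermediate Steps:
$c{\left(Z,r \right)} = - \frac{r}{2}$ ($c{\left(Z,r \right)} = r \left(- \frac{1}{2}\right) = - \frac{r}{2}$)
$u{\left(m,S \right)} = 1 + S$ ($u{\left(m,S \right)} = S - -1 = S + 1 = 1 + S$)
$\left(-32 + u{\left(7 \left(-2\right),5 \right)}\right)^{2} = \left(-32 + \left(1 + 5\right)\right)^{2} = \left(-32 + 6\right)^{2} = \left(-26\right)^{2} = 676$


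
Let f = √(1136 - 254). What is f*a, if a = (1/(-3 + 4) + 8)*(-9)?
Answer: -1701*√2 ≈ -2405.6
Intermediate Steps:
f = 21*√2 (f = √882 = 21*√2 ≈ 29.698)
a = -81 (a = (1/1 + 8)*(-9) = (1 + 8)*(-9) = 9*(-9) = -81)
f*a = (21*√2)*(-81) = -1701*√2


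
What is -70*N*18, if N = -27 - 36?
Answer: 79380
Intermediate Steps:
N = -63
-70*N*18 = -70*(-63)*18 = 4410*18 = 79380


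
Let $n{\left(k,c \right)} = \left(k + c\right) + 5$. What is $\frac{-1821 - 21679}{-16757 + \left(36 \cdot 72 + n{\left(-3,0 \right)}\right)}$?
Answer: $\frac{23500}{14163} \approx 1.6593$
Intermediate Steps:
$n{\left(k,c \right)} = 5 + c + k$ ($n{\left(k,c \right)} = \left(c + k\right) + 5 = 5 + c + k$)
$\frac{-1821 - 21679}{-16757 + \left(36 \cdot 72 + n{\left(-3,0 \right)}\right)} = \frac{-1821 - 21679}{-16757 + \left(36 \cdot 72 + \left(5 + 0 - 3\right)\right)} = - \frac{23500}{-16757 + \left(2592 + 2\right)} = - \frac{23500}{-16757 + 2594} = - \frac{23500}{-14163} = \left(-23500\right) \left(- \frac{1}{14163}\right) = \frac{23500}{14163}$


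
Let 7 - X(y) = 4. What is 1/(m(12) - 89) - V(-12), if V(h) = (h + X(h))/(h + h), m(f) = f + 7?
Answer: -109/280 ≈ -0.38929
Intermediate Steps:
X(y) = 3 (X(y) = 7 - 1*4 = 7 - 4 = 3)
m(f) = 7 + f
V(h) = (3 + h)/(2*h) (V(h) = (h + 3)/(h + h) = (3 + h)/((2*h)) = (3 + h)*(1/(2*h)) = (3 + h)/(2*h))
1/(m(12) - 89) - V(-12) = 1/((7 + 12) - 89) - (3 - 12)/(2*(-12)) = 1/(19 - 89) - (-1)*(-9)/(2*12) = 1/(-70) - 1*3/8 = -1/70 - 3/8 = -109/280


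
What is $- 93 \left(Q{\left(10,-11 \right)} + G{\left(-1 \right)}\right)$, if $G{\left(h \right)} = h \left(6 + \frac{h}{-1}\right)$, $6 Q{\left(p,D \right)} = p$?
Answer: $496$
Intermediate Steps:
$Q{\left(p,D \right)} = \frac{p}{6}$
$G{\left(h \right)} = h \left(6 - h\right)$ ($G{\left(h \right)} = h \left(6 + h \left(-1\right)\right) = h \left(6 - h\right)$)
$- 93 \left(Q{\left(10,-11 \right)} + G{\left(-1 \right)}\right) = - 93 \left(\frac{1}{6} \cdot 10 - \left(6 - -1\right)\right) = - 93 \left(\frac{5}{3} - \left(6 + 1\right)\right) = - 93 \left(\frac{5}{3} - 7\right) = \left(-93\right) \left(- \frac{16}{3}\right) = 496$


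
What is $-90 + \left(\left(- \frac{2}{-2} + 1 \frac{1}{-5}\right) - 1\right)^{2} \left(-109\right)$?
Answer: $- \frac{2359}{25} \approx -94.36$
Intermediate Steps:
$-90 + \left(\left(- \frac{2}{-2} + 1 \frac{1}{-5}\right) - 1\right)^{2} \left(-109\right) = -90 + \left(\left(\left(-2\right) \left(- \frac{1}{2}\right) + 1 \left(- \frac{1}{5}\right)\right) - 1\right)^{2} \left(-109\right) = -90 + \left(\left(1 - \frac{1}{5}\right) - 1\right)^{2} \left(-109\right) = -90 + \left(\frac{4}{5} - 1\right)^{2} \left(-109\right) = -90 + \left(- \frac{1}{5}\right)^{2} \left(-109\right) = -90 + \frac{1}{25} \left(-109\right) = -90 - \frac{109}{25} = - \frac{2359}{25}$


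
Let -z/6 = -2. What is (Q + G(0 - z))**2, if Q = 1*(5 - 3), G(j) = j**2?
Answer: 21316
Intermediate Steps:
z = 12 (z = -6*(-2) = 12)
Q = 2 (Q = 1*2 = 2)
(Q + G(0 - z))**2 = (2 + (0 - 1*12)**2)**2 = (2 + (0 - 12)**2)**2 = (2 + (-12)**2)**2 = (2 + 144)**2 = 146**2 = 21316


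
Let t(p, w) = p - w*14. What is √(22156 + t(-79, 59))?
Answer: √21251 ≈ 145.78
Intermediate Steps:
t(p, w) = p - 14*w
√(22156 + t(-79, 59)) = √(22156 + (-79 - 14*59)) = √(22156 + (-79 - 826)) = √(22156 - 905) = √21251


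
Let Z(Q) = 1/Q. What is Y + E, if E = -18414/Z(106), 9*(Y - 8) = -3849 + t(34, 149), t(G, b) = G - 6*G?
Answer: -17570903/9 ≈ -1.9523e+6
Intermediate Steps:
t(G, b) = -5*G
Y = -3947/9 (Y = 8 + (-3849 - 5*34)/9 = 8 + (-3849 - 170)/9 = 8 + (⅑)*(-4019) = 8 - 4019/9 = -3947/9 ≈ -438.56)
E = -1951884 (E = -18414/(1/106) = -18414/1/106 = -18414*106 = -1951884)
Y + E = -3947/9 - 1951884 = -17570903/9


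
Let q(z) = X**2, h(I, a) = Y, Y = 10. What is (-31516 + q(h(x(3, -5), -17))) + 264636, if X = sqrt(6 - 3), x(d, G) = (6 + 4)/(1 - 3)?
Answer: 233123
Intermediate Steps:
x(d, G) = -5 (x(d, G) = 10/(-2) = 10*(-1/2) = -5)
h(I, a) = 10
X = sqrt(3) ≈ 1.7320
q(z) = 3 (q(z) = (sqrt(3))**2 = 3)
(-31516 + q(h(x(3, -5), -17))) + 264636 = (-31516 + 3) + 264636 = -31513 + 264636 = 233123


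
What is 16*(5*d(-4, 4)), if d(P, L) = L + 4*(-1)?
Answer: 0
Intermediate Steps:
d(P, L) = -4 + L (d(P, L) = L - 4 = -4 + L)
16*(5*d(-4, 4)) = 16*(5*(-4 + 4)) = 16*(5*0) = 16*0 = 0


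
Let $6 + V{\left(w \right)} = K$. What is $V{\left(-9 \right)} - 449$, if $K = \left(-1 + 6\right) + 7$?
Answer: $-443$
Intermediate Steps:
$K = 12$ ($K = 5 + 7 = 12$)
$V{\left(w \right)} = 6$ ($V{\left(w \right)} = -6 + 12 = 6$)
$V{\left(-9 \right)} - 449 = 6 - 449 = -443$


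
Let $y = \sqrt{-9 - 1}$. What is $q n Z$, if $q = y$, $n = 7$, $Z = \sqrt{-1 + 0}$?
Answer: $- 7 \sqrt{10} \approx -22.136$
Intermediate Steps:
$Z = i$ ($Z = \sqrt{-1} = i \approx 1.0 i$)
$y = i \sqrt{10}$ ($y = \sqrt{-10} = i \sqrt{10} \approx 3.1623 i$)
$q = i \sqrt{10} \approx 3.1623 i$
$q n Z = i \sqrt{10} \cdot 7 i = 7 i \sqrt{10} i = - 7 \sqrt{10}$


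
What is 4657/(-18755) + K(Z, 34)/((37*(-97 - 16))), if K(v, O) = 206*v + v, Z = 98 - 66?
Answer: -143704037/78414655 ≈ -1.8326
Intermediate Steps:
Z = 32
K(v, O) = 207*v
4657/(-18755) + K(Z, 34)/((37*(-97 - 16))) = 4657/(-18755) + (207*32)/((37*(-97 - 16))) = 4657*(-1/18755) + 6624/((37*(-113))) = -4657/18755 + 6624/(-4181) = -4657/18755 + 6624*(-1/4181) = -4657/18755 - 6624/4181 = -143704037/78414655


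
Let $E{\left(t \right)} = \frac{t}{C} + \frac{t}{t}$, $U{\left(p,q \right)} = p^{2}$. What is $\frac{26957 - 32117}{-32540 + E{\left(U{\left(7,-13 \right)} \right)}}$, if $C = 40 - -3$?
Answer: $\frac{9245}{58297} \approx 0.15858$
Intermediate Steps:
$C = 43$ ($C = 40 + 3 = 43$)
$E{\left(t \right)} = 1 + \frac{t}{43}$ ($E{\left(t \right)} = \frac{t}{43} + \frac{t}{t} = t \frac{1}{43} + 1 = \frac{t}{43} + 1 = 1 + \frac{t}{43}$)
$\frac{26957 - 32117}{-32540 + E{\left(U{\left(7,-13 \right)} \right)}} = \frac{26957 - 32117}{-32540 + \left(1 + \frac{7^{2}}{43}\right)} = - \frac{5160}{-32540 + \left(1 + \frac{1}{43} \cdot 49\right)} = - \frac{5160}{-32540 + \left(1 + \frac{49}{43}\right)} = - \frac{5160}{-32540 + \frac{92}{43}} = - \frac{5160}{- \frac{1399128}{43}} = \left(-5160\right) \left(- \frac{43}{1399128}\right) = \frac{9245}{58297}$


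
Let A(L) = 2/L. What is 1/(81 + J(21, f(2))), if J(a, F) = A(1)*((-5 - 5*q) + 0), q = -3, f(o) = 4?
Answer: 1/101 ≈ 0.0099010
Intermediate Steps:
J(a, F) = 20 (J(a, F) = (2/1)*((-5 - 5*(-3)) + 0) = (2*1)*((-5 + 15) + 0) = 2*(10 + 0) = 2*10 = 20)
1/(81 + J(21, f(2))) = 1/(81 + 20) = 1/101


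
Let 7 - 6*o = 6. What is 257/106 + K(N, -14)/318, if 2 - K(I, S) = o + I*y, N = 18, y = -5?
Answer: 5177/1908 ≈ 2.7133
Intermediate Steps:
o = 1/6 (o = 7/6 - 1/6*6 = 7/6 - 1 = 1/6 ≈ 0.16667)
K(I, S) = 11/6 + 5*I (K(I, S) = 2 - (1/6 + I*(-5)) = 2 - (1/6 - 5*I) = 2 + (-1/6 + 5*I) = 11/6 + 5*I)
257/106 + K(N, -14)/318 = 257/106 + (11/6 + 5*18)/318 = 257*(1/106) + (11/6 + 90)*(1/318) = 257/106 + (551/6)*(1/318) = 257/106 + 551/1908 = 5177/1908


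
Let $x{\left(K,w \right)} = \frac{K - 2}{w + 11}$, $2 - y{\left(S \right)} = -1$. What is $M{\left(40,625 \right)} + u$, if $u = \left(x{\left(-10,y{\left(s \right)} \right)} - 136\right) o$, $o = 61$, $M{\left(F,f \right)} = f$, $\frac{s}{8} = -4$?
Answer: $- \frac{54063}{7} \approx -7723.3$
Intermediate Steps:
$s = -32$ ($s = 8 \left(-4\right) = -32$)
$y{\left(S \right)} = 3$ ($y{\left(S \right)} = 2 - -1 = 2 + 1 = 3$)
$x{\left(K,w \right)} = \frac{-2 + K}{11 + w}$
$u = - \frac{58438}{7}$ ($u = \left(\frac{-2 - 10}{11 + 3} - 136\right) 61 = \left(\frac{1}{14} \left(-12\right) - 136\right) 61 = \left(- \frac{6}{7} - 136\right) 61 = \left(- \frac{958}{7}\right) 61 = - \frac{58438}{7} \approx -8348.3$)
$M{\left(40,625 \right)} + u = 625 - \frac{58438}{7} = - \frac{54063}{7}$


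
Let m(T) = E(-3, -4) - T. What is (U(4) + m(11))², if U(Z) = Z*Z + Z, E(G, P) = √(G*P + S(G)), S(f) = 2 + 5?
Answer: (9 + √19)² ≈ 178.46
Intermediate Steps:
S(f) = 7
E(G, P) = √(7 + G*P) (E(G, P) = √(G*P + 7) = √(7 + G*P))
U(Z) = Z + Z² (U(Z) = Z² + Z = Z + Z²)
m(T) = √19 - T (m(T) = √(7 - 3*(-4)) - T = √(7 + 12) - T = √19 - T)
(U(4) + m(11))² = (4*(1 + 4) + (√19 - 1*11))² = (4*5 + (√19 - 11))² = (20 + (-11 + √19))² = (9 + √19)²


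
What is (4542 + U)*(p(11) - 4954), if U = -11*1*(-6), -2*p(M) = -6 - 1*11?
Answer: -22788864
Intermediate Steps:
p(M) = 17/2 (p(M) = -(-6 - 1*11)/2 = -(-6 - 11)/2 = -1/2*(-17) = 17/2)
U = 66 (U = -11*(-6) = 66)
(4542 + U)*(p(11) - 4954) = (4542 + 66)*(17/2 - 4954) = 4608*(-9891/2) = -22788864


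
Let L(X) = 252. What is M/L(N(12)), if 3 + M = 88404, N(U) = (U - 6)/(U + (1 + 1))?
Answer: 29467/84 ≈ 350.80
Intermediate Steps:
N(U) = (-6 + U)/(2 + U) (N(U) = (-6 + U)/(U + 2) = (-6 + U)/(2 + U))
M = 88401 (M = -3 + 88404 = 88401)
M/L(N(12)) = 88401/252 = 88401*(1/252) = 29467/84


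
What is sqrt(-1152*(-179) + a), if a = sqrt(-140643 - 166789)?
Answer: sqrt(206208 + 2*I*sqrt(76858)) ≈ 454.1 + 0.6105*I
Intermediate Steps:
a = 2*I*sqrt(76858) (a = sqrt(-307432) = 2*I*sqrt(76858) ≈ 554.47*I)
sqrt(-1152*(-179) + a) = sqrt(-1152*(-179) + 2*I*sqrt(76858)) = sqrt(206208 + 2*I*sqrt(76858))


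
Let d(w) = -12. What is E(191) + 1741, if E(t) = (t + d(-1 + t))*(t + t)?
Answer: 70119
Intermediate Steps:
E(t) = 2*t*(-12 + t) (E(t) = (t - 12)*(t + t) = (-12 + t)*(2*t) = 2*t*(-12 + t))
E(191) + 1741 = 2*191*(-12 + 191) + 1741 = 2*191*179 + 1741 = 68378 + 1741 = 70119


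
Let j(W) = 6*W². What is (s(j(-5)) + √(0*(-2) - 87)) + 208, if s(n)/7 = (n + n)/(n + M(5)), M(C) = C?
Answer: 6868/31 + I*√87 ≈ 221.55 + 9.3274*I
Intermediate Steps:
s(n) = 14*n/(5 + n) (s(n) = 7*((n + n)/(n + 5)) = 7*((2*n)/(5 + n)) = 7*(2*n/(5 + n)) = 14*n/(5 + n))
(s(j(-5)) + √(0*(-2) - 87)) + 208 = (14*(6*(-5)²)/(5 + 6*(-5)²) + √(0*(-2) - 87)) + 208 = (14*(6*25)/(5 + 6*25) + √(0 - 87)) + 208 = (14*150/(5 + 150) + √(-87)) + 208 = (14*150/155 + I*√87) + 208 = (14*150*(1/155) + I*√87) + 208 = (420/31 + I*√87) + 208 = 6868/31 + I*√87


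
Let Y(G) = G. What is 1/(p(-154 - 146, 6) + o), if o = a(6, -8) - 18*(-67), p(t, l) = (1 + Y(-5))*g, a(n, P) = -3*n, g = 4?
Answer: 1/1172 ≈ 0.00085324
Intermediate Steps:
p(t, l) = -16 (p(t, l) = (1 - 5)*4 = -4*4 = -16)
o = 1188 (o = -3*6 - 18*(-67) = -18 + 1206 = 1188)
1/(p(-154 - 146, 6) + o) = 1/(-16 + 1188) = 1/1172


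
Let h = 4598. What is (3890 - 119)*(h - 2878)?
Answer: 6486120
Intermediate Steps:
(3890 - 119)*(h - 2878) = (3890 - 119)*(4598 - 2878) = 3771*1720 = 6486120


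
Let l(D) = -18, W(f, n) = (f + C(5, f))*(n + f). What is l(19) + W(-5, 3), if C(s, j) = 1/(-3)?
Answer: -22/3 ≈ -7.3333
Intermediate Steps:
C(s, j) = -1/3
W(f, n) = (-1/3 + f)*(f + n) (W(f, n) = (f - 1/3)*(n + f) = (-1/3 + f)*(f + n))
l(19) + W(-5, 3) = -18 + ((-5)**2 - 1/3*(-5) - 1/3*3 - 5*3) = -18 + (25 + 5/3 - 1 - 15) = -18 + 32/3 = -22/3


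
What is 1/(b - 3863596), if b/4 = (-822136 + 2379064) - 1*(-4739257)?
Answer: 1/21321144 ≈ 4.6902e-8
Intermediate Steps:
b = 25184740 (b = 4*((-822136 + 2379064) - 1*(-4739257)) = 4*(1556928 + 4739257) = 4*6296185 = 25184740)
1/(b - 3863596) = 1/(25184740 - 3863596) = 1/21321144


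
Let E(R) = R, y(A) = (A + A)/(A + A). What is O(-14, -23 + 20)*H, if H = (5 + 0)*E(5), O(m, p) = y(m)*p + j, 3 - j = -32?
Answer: 800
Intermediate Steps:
y(A) = 1 (y(A) = (2*A)/((2*A)) = (2*A)*(1/(2*A)) = 1)
j = 35 (j = 3 - 1*(-32) = 3 + 32 = 35)
O(m, p) = 35 + p (O(m, p) = 1*p + 35 = p + 35 = 35 + p)
H = 25 (H = (5 + 0)*5 = 5*5 = 25)
O(-14, -23 + 20)*H = (35 + (-23 + 20))*25 = (35 - 3)*25 = 32*25 = 800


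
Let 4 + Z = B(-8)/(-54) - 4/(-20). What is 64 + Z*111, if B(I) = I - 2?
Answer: -15176/45 ≈ -337.24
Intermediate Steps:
B(I) = -2 + I
Z = -488/135 (Z = -4 + ((-2 - 8)/(-54) - 4/(-20)) = -4 + (-10*(-1/54) - 4*(-1/20)) = -4 + (5/27 + 1/5) = -4 + 52/135 = -488/135 ≈ -3.6148)
64 + Z*111 = 64 - 488/135*111 = 64 - 18056/45 = -15176/45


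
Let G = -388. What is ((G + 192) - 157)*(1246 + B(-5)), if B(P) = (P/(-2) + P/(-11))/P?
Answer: -9671847/22 ≈ -4.3963e+5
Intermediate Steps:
B(P) = -13/22 (B(P) = (P*(-½) + P*(-1/11))/P = (-P/2 - P/11)/P = (-13*P/22)/P = -13/22)
((G + 192) - 157)*(1246 + B(-5)) = ((-388 + 192) - 157)*(1246 - 13/22) = (-196 - 157)*(27399/22) = -353*27399/22 = -9671847/22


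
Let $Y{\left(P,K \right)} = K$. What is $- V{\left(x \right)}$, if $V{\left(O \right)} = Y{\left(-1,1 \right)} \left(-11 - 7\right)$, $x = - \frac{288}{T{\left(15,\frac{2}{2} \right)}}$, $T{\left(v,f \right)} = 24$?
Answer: $18$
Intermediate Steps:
$x = -12$ ($x = - \frac{288}{24} = \left(-288\right) \frac{1}{24} = -12$)
$V{\left(O \right)} = -18$ ($V{\left(O \right)} = 1 \left(-11 - 7\right) = 1 \left(-18\right) = -18$)
$- V{\left(x \right)} = \left(-1\right) \left(-18\right) = 18$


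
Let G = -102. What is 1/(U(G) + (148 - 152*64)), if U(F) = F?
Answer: -1/9682 ≈ -0.00010328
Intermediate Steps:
1/(U(G) + (148 - 152*64)) = 1/(-102 + (148 - 152*64)) = 1/(-102 + (148 - 9728)) = 1/(-102 - 9580) = 1/(-9682) = -1/9682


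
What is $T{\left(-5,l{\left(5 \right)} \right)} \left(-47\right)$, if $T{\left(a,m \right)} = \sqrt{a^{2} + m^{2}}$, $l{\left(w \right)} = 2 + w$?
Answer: $- 47 \sqrt{74} \approx -404.31$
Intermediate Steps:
$T{\left(-5,l{\left(5 \right)} \right)} \left(-47\right) = \sqrt{\left(-5\right)^{2} + \left(2 + 5\right)^{2}} \left(-47\right) = \sqrt{25 + 7^{2}} \left(-47\right) = \sqrt{25 + 49} \left(-47\right) = \sqrt{74} \left(-47\right) = - 47 \sqrt{74}$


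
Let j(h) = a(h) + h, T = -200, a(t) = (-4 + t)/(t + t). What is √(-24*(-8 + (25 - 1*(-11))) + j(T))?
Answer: I*√87149/10 ≈ 29.521*I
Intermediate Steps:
a(t) = (-4 + t)/(2*t) (a(t) = (-4 + t)/((2*t)) = (-4 + t)*(1/(2*t)) = (-4 + t)/(2*t))
j(h) = h + (-4 + h)/(2*h) (j(h) = (-4 + h)/(2*h) + h = h + (-4 + h)/(2*h))
√(-24*(-8 + (25 - 1*(-11))) + j(T)) = √(-24*(-8 + (25 - 1*(-11))) + (½ - 200 - 2/(-200))) = √(-24*(-8 + (25 + 11)) + (½ - 200 - 2*(-1/200))) = √(-24*(-8 + 36) + (½ - 200 + 1/100)) = √(-24*28 - 19949/100) = √(-672 - 19949/100) = √(-87149/100) = I*√87149/10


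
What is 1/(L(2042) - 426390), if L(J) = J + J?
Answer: -1/422306 ≈ -2.3679e-6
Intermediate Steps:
L(J) = 2*J
1/(L(2042) - 426390) = 1/(2*2042 - 426390) = 1/(4084 - 426390) = 1/(-422306) = -1/422306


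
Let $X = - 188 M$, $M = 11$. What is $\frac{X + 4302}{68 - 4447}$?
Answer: $- \frac{2234}{4379} \approx -0.51016$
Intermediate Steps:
$X = -2068$ ($X = \left(-188\right) 11 = -2068$)
$\frac{X + 4302}{68 - 4447} = \frac{-2068 + 4302}{68 - 4447} = \frac{2234}{-4379} = 2234 \left(- \frac{1}{4379}\right) = - \frac{2234}{4379}$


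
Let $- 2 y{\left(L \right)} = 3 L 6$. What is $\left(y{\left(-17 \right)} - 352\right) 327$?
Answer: $-65073$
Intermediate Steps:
$y{\left(L \right)} = - 9 L$ ($y{\left(L \right)} = - \frac{3 L 6}{2} = - \frac{18 L}{2} = - 9 L$)
$\left(y{\left(-17 \right)} - 352\right) 327 = \left(\left(-9\right) \left(-17\right) - 352\right) 327 = \left(153 - 352\right) 327 = \left(-199\right) 327 = -65073$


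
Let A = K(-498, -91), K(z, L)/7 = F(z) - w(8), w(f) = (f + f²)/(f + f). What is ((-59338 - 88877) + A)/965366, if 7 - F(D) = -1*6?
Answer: -296311/1930732 ≈ -0.15347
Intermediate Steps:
w(f) = (f + f²)/(2*f) (w(f) = (f + f²)/((2*f)) = (f + f²)*(1/(2*f)) = (f + f²)/(2*f))
F(D) = 13 (F(D) = 7 - (-1)*6 = 7 - 1*(-6) = 7 + 6 = 13)
K(z, L) = 119/2 (K(z, L) = 7*(13 - (½ + (½)*8)) = 7*(13 - (½ + 4)) = 7*(13 - 1*9/2) = 7*(13 - 9/2) = 7*(17/2) = 119/2)
A = 119/2 ≈ 59.500
((-59338 - 88877) + A)/965366 = ((-59338 - 88877) + 119/2)/965366 = (-148215 + 119/2)*(1/965366) = -296311/2*1/965366 = -296311/1930732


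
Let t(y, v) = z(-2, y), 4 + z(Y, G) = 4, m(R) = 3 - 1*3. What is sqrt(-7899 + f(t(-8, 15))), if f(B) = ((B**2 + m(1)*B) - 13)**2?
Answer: I*sqrt(7730) ≈ 87.92*I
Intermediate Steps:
m(R) = 0 (m(R) = 3 - 3 = 0)
z(Y, G) = 0 (z(Y, G) = -4 + 4 = 0)
t(y, v) = 0
f(B) = (-13 + B**2)**2 (f(B) = ((B**2 + 0*B) - 13)**2 = ((B**2 + 0) - 13)**2 = (B**2 - 13)**2 = (-13 + B**2)**2)
sqrt(-7899 + f(t(-8, 15))) = sqrt(-7899 + (-13 + 0**2)**2) = sqrt(-7899 + (-13 + 0)**2) = sqrt(-7899 + (-13)**2) = sqrt(-7899 + 169) = sqrt(-7730) = I*sqrt(7730)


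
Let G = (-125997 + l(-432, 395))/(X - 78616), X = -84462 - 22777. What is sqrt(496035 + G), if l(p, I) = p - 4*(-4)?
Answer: sqrt(17134104655723990)/185855 ≈ 704.30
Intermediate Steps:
X = -107239
l(p, I) = 16 + p (l(p, I) = p + 16 = 16 + p)
G = 126413/185855 (G = (-125997 + (16 - 432))/(-107239 - 78616) = (-125997 - 416)/(-185855) = -126413*(-1/185855) = 126413/185855 ≈ 0.68017)
sqrt(496035 + G) = sqrt(496035 + 126413/185855) = sqrt(92190711338/185855) = sqrt(17134104655723990)/185855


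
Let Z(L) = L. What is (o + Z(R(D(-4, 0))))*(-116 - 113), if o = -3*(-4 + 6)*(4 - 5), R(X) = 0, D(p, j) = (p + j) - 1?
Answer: -1374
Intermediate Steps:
D(p, j) = -1 + j + p (D(p, j) = (j + p) - 1 = -1 + j + p)
o = 6 (o = -6*(-1) = -3*(-2) = 6)
(o + Z(R(D(-4, 0))))*(-116 - 113) = (6 + 0)*(-116 - 113) = 6*(-229) = -1374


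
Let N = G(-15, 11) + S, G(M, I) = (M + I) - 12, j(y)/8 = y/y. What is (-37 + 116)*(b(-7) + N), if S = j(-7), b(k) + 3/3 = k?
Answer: -1264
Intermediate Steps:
b(k) = -1 + k
j(y) = 8 (j(y) = 8*(y/y) = 8*1 = 8)
G(M, I) = -12 + I + M (G(M, I) = (I + M) - 12 = -12 + I + M)
S = 8
N = -8 (N = (-12 + 11 - 15) + 8 = -16 + 8 = -8)
(-37 + 116)*(b(-7) + N) = (-37 + 116)*((-1 - 7) - 8) = 79*(-8 - 8) = 79*(-16) = -1264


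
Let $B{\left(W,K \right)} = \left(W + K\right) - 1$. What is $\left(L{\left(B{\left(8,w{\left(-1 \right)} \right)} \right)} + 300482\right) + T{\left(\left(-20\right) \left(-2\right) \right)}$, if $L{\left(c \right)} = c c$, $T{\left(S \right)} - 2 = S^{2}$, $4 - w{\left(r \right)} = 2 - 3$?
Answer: $302228$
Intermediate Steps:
$w{\left(r \right)} = 5$ ($w{\left(r \right)} = 4 - \left(2 - 3\right) = 4 - -1 = 4 + 1 = 5$)
$B{\left(W,K \right)} = -1 + K + W$ ($B{\left(W,K \right)} = \left(K + W\right) - 1 = -1 + K + W$)
$T{\left(S \right)} = 2 + S^{2}$
$L{\left(c \right)} = c^{2}$
$\left(L{\left(B{\left(8,w{\left(-1 \right)} \right)} \right)} + 300482\right) + T{\left(\left(-20\right) \left(-2\right) \right)} = \left(\left(-1 + 5 + 8\right)^{2} + 300482\right) + \left(2 + \left(\left(-20\right) \left(-2\right)\right)^{2}\right) = \left(12^{2} + 300482\right) + \left(2 + 40^{2}\right) = \left(144 + 300482\right) + \left(2 + 1600\right) = 300626 + 1602 = 302228$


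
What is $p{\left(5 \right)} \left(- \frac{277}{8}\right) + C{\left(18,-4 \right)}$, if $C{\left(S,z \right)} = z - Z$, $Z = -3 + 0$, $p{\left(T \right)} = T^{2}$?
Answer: $- \frac{6933}{8} \approx -866.63$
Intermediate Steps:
$Z = -3$
$C{\left(S,z \right)} = 3 + z$ ($C{\left(S,z \right)} = z - -3 = z + 3 = 3 + z$)
$p{\left(5 \right)} \left(- \frac{277}{8}\right) + C{\left(18,-4 \right)} = 5^{2} \left(- \frac{277}{8}\right) + \left(3 - 4\right) = 25 \left(\left(-277\right) \frac{1}{8}\right) - 1 = 25 \left(- \frac{277}{8}\right) - 1 = - \frac{6925}{8} - 1 = - \frac{6933}{8}$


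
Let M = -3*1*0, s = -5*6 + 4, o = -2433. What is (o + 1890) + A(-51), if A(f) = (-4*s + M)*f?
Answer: -5847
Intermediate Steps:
s = -26 (s = -30 + 4 = -26)
M = 0 (M = -3*0 = 0)
A(f) = 104*f (A(f) = (-4*(-26) + 0)*f = (104 + 0)*f = 104*f)
(o + 1890) + A(-51) = (-2433 + 1890) + 104*(-51) = -543 - 5304 = -5847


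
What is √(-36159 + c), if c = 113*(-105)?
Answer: 6*I*√1334 ≈ 219.14*I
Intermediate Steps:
c = -11865
√(-36159 + c) = √(-36159 - 11865) = √(-48024) = 6*I*√1334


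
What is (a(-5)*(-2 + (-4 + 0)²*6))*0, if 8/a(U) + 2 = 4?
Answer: 0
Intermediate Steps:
a(U) = 4 (a(U) = 8/(-2 + 4) = 8/2 = 8*(½) = 4)
(a(-5)*(-2 + (-4 + 0)²*6))*0 = (4*(-2 + (-4 + 0)²*6))*0 = (4*(-2 + (-4)²*6))*0 = (4*(-2 + 16*6))*0 = (4*(-2 + 96))*0 = (4*94)*0 = 376*0 = 0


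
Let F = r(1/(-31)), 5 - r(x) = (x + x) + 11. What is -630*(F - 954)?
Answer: 18747540/31 ≈ 6.0476e+5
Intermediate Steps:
r(x) = -6 - 2*x (r(x) = 5 - ((x + x) + 11) = 5 - (2*x + 11) = 5 - (11 + 2*x) = 5 + (-11 - 2*x) = -6 - 2*x)
F = -184/31 (F = -6 - 2/(-31) = -6 - 2*(-1/31) = -6 + 2/31 = -184/31 ≈ -5.9355)
-630*(F - 954) = -630*(-184/31 - 954) = -630*(-29758/31) = 18747540/31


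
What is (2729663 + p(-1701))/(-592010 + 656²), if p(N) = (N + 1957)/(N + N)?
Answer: -4643156635/275007474 ≈ -16.884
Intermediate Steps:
p(N) = (1957 + N)/(2*N) (p(N) = (1957 + N)/((2*N)) = (1957 + N)*(1/(2*N)) = (1957 + N)/(2*N))
(2729663 + p(-1701))/(-592010 + 656²) = (2729663 + (½)*(1957 - 1701)/(-1701))/(-592010 + 656²) = (2729663 + (½)*(-1/1701)*256)/(-592010 + 430336) = (2729663 - 128/1701)/(-161674) = (4643156635/1701)*(-1/161674) = -4643156635/275007474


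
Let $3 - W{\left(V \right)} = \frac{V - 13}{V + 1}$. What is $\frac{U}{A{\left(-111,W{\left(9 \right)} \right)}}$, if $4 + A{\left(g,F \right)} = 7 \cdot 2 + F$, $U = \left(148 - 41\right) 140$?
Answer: $\frac{74900}{67} \approx 1117.9$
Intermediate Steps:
$U = 14980$ ($U = 107 \cdot 140 = 14980$)
$W{\left(V \right)} = 3 - \frac{-13 + V}{1 + V}$ ($W{\left(V \right)} = 3 - \frac{V - 13}{V + 1} = 3 - \frac{-13 + V}{1 + V}$)
$A{\left(g,F \right)} = 10 + F$ ($A{\left(g,F \right)} = -4 + \left(7 \cdot 2 + F\right) = -4 + \left(14 + F\right) = 10 + F$)
$\frac{U}{A{\left(-111,W{\left(9 \right)} \right)}} = \frac{14980}{10 + \frac{2 \left(8 + 9\right)}{1 + 9}} = \frac{14980}{10 + 2 \cdot \frac{1}{10} \cdot 17} = \frac{14980}{10 + \frac{17}{5}} = \frac{14980}{\frac{67}{5}} = 14980 \cdot \frac{5}{67} = \frac{74900}{67}$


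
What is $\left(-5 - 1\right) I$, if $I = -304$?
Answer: $1824$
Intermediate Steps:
$\left(-5 - 1\right) I = \left(-5 - 1\right) \left(-304\right) = \left(-6\right) \left(-304\right) = 1824$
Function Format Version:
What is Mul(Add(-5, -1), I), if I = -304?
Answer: 1824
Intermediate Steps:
Mul(Add(-5, -1), I) = Mul(Add(-5, -1), -304) = Mul(-6, -304) = 1824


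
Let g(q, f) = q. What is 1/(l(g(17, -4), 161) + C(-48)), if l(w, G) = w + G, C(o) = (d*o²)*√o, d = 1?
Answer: 89/127417826 - 2304*I*√3/63708913 ≈ 6.9849e-7 - 6.2639e-5*I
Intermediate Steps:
C(o) = o^(5/2) (C(o) = (1*o²)*√o = o²*√o = o^(5/2))
l(w, G) = G + w
1/(l(g(17, -4), 161) + C(-48)) = 1/((161 + 17) + (-48)^(5/2)) = 1/(178 + 9216*I*√3)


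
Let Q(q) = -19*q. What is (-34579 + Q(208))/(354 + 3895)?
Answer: -38531/4249 ≈ -9.0683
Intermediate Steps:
(-34579 + Q(208))/(354 + 3895) = (-34579 - 19*208)/(354 + 3895) = (-34579 - 3952)/4249 = -38531*1/4249 = -38531/4249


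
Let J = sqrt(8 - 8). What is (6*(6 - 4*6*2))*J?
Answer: 0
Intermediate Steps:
J = 0 (J = sqrt(0) = 0)
(6*(6 - 4*6*2))*J = (6*(6 - 4*6*2))*0 = (6*(6 - 24*2))*0 = (6*(6 - 48))*0 = (6*(-42))*0 = -252*0 = 0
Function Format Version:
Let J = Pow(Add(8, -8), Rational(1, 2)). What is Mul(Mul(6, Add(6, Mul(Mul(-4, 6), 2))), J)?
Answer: 0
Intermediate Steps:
J = 0 (J = Pow(0, Rational(1, 2)) = 0)
Mul(Mul(6, Add(6, Mul(Mul(-4, 6), 2))), J) = Mul(Mul(6, Add(6, Mul(Mul(-4, 6), 2))), 0) = Mul(Mul(6, Add(6, Mul(-24, 2))), 0) = Mul(Mul(6, Add(6, -48)), 0) = Mul(Mul(6, -42), 0) = Mul(-252, 0) = 0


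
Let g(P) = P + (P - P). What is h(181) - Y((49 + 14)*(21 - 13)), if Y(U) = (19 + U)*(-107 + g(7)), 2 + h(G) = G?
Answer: 52479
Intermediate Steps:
g(P) = P (g(P) = P + 0 = P)
h(G) = -2 + G
Y(U) = -1900 - 100*U (Y(U) = (19 + U)*(-107 + 7) = (19 + U)*(-100) = -1900 - 100*U)
h(181) - Y((49 + 14)*(21 - 13)) = (-2 + 181) - (-1900 - 100*(49 + 14)*(21 - 13)) = 179 - (-1900 - 6300*8) = 179 - (-1900 - 100*504) = 179 - (-1900 - 50400) = 179 - 1*(-52300) = 179 + 52300 = 52479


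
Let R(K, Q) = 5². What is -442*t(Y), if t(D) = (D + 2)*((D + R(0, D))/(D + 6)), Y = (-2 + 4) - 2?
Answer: -11050/3 ≈ -3683.3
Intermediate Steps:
R(K, Q) = 25
Y = 0 (Y = 2 - 2 = 0)
t(D) = (2 + D)*(25 + D)/(6 + D) (t(D) = (D + 2)*((D + 25)/(D + 6)) = (2 + D)*((25 + D)/(6 + D)) = (2 + D)*(25 + D)/(6 + D))
-442*t(Y) = -442*(50 + 0² + 27*0)/(6 + 0) = -442*(50 + 0 + 0)/6 = -221*50/3 = -442*25/3 = -11050/3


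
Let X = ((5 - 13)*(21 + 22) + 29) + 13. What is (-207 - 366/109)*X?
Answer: 6924558/109 ≈ 63528.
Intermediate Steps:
X = -302 (X = (-8*43 + 29) + 13 = (-344 + 29) + 13 = -315 + 13 = -302)
(-207 - 366/109)*X = (-207 - 366/109)*(-302) = -22929/109*(-302) = 6924558/109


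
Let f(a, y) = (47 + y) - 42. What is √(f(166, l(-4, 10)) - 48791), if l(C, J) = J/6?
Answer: I*√439059/3 ≈ 220.87*I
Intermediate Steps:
l(C, J) = J/6 (l(C, J) = J*(⅙) = J/6)
f(a, y) = 5 + y
√(f(166, l(-4, 10)) - 48791) = √((5 + (⅙)*10) - 48791) = √((5 + 5/3) - 48791) = √(20/3 - 48791) = √(-146353/3) = I*√439059/3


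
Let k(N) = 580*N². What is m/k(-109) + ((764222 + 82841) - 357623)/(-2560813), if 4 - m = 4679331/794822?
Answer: -2680716891650901359/14025835298570620280 ≈ -0.19113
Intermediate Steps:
m = -1500043/794822 (m = 4 - 4679331/794822 = -1500043/794822 ≈ -1.8873)
m/k(-109) + ((764222 + 82841) - 357623)/(-2560813) = -1500043/(794822*(580*(-109)²)) + ((764222 + 82841) - 357623)/(-2560813) = -1500043/(794822*(580*11881)) + (847063 - 357623)*(-1/2560813) = -1500043/794822/6890980 + 489440*(-1/2560813) = -1500043/794822*1/6890980 - 489440/2560813 = -1500043/5477102505560 - 489440/2560813 = -2680716891650901359/14025835298570620280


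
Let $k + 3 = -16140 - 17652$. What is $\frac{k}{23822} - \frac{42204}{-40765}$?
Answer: $- \frac{372269487}{971103830} \approx -0.38335$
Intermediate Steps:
$k = -33795$ ($k = -3 - 33792 = -33795$)
$\frac{k}{23822} - \frac{42204}{-40765} = - \frac{33795}{23822} - \frac{42204}{-40765} = \left(-33795\right) \frac{1}{23822} - - \frac{42204}{40765} = - \frac{33795}{23822} + \frac{42204}{40765} = - \frac{372269487}{971103830}$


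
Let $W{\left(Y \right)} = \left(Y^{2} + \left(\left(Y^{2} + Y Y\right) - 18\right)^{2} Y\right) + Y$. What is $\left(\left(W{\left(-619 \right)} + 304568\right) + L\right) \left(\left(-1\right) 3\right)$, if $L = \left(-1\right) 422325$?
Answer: $1090470919718157$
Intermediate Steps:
$L = -422325$
$W{\left(Y \right)} = Y + Y^{2} + Y \left(-18 + 2 Y^{2}\right)^{2}$ ($W{\left(Y \right)} = \left(Y^{2} + \left(\left(Y^{2} + Y^{2}\right) - 18\right)^{2} Y\right) + Y = \left(Y^{2} + \left(2 Y^{2} - 18\right)^{2} Y\right) + Y = \left(Y^{2} + \left(-18 + 2 Y^{2}\right)^{2} Y\right) + Y = \left(Y^{2} + Y \left(-18 + 2 Y^{2}\right)^{2}\right) + Y = Y + Y^{2} + Y \left(-18 + 2 Y^{2}\right)^{2}$)
$\left(\left(W{\left(-619 \right)} + 304568\right) + L\right) \left(\left(-1\right) 3\right) = \left(\left(- 619 \left(1 - 619 + 4 \left(-9 + \left(-619\right)^{2}\right)^{2}\right) + 304568\right) - 422325\right) \left(\left(-1\right) 3\right) = \left(\left(- 619 \left(1 - 619 + 4 \left(-9 + 383161\right)^{2}\right) + 304568\right) - 422325\right) \left(-3\right) = \left(\left(- 619 \left(1 - 619 + 4 \cdot 383152^{2}\right) + 304568\right) - 422325\right) \left(-3\right) = \left(\left(- 619 \left(1 - 619 + 4 \cdot 146805455104\right) + 304568\right) - 422325\right) \left(-3\right) = \left(\left(- 619 \left(1 - 619 + 587221820416\right) + 304568\right) - 422325\right) \left(-3\right) = \left(\left(\left(-619\right) 587221819798 + 304568\right) - 422325\right) \left(-3\right) = \left(\left(-363490306454962 + 304568\right) - 422325\right) \left(-3\right) = \left(-363490306150394 - 422325\right) \left(-3\right) = \left(-363490306572719\right) \left(-3\right) = 1090470919718157$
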